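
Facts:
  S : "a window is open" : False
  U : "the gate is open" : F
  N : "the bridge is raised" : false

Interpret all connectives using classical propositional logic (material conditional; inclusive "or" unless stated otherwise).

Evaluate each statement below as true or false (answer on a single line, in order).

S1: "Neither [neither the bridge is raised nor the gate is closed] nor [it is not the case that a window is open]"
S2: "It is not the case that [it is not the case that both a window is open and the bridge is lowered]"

S1: This is (N nor not U) nor not S.

not U = not False = True
N nor not U = False nor True = False
not S = not False = True
(N nor not U) nor not S = False nor True = False
So S1 is false.

S2: Formalization: not (S nand not N)

not N = not False = True
S nand not N = False nand True = True
not (S nand not N) = not True = False
Hence S2 is false.

S1 false / S2 false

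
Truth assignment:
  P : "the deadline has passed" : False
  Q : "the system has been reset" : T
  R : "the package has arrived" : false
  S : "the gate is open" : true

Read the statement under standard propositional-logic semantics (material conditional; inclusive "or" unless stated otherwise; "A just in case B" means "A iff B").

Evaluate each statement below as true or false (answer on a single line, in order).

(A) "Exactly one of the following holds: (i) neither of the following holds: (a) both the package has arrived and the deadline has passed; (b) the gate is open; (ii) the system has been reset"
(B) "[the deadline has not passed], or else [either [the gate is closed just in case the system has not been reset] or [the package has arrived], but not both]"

(A): Formalization: ((R ∧ P) ↓ S) ⊕ Q

R ∧ P = F ∧ F = F
(R ∧ P) ↓ S = F ↓ T = F
((R ∧ P) ↓ S) ⊕ Q = F ⊕ T = T
So (A) is true.

(B): Parsed as ¬P ∨ ((¬S ↔ ¬Q) ⊕ R)

¬P = ¬F = T
¬S = ¬T = F
¬Q = ¬T = F
¬S ↔ ¬Q = F ↔ F = T
(¬S ↔ ¬Q) ⊕ R = T ⊕ F = T
¬P ∨ ((¬S ↔ ¬Q) ⊕ R) = T ∨ T = T
Thus (B) is true.

(A) true / (B) true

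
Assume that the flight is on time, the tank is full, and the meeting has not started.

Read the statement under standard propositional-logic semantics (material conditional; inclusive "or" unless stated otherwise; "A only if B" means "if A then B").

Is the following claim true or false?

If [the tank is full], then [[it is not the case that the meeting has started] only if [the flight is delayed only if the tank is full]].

true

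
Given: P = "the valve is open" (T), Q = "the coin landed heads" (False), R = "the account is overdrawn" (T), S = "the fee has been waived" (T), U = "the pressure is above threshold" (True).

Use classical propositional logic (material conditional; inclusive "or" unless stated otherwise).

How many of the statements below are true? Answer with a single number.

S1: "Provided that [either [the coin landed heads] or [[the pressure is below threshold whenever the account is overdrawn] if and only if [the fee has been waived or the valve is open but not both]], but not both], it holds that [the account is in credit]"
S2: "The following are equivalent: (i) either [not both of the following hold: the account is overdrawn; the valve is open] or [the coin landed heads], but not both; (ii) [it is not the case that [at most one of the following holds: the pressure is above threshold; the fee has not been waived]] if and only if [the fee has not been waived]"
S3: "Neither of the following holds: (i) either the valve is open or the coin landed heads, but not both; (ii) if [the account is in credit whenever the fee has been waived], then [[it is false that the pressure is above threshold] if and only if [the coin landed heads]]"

S1: In symbols: (Q ⊕ ((R → ¬U) ↔ (S ⊕ P))) → ¬R

¬U = ¬T = F
R → ¬U = T → F = F
S ⊕ P = T ⊕ T = F
(R → ¬U) ↔ (S ⊕ P) = F ↔ F = T
Q ⊕ ((R → ¬U) ↔ (S ⊕ P)) = F ⊕ T = T
¬R = ¬T = F
(Q ⊕ ((R → ¬U) ↔ (S ⊕ P))) → ¬R = T → F = F
Thus S1 is false.

S2: Parsed as ((R ↑ P) ⊕ Q) ↔ (¬(U ↑ ¬S) ↔ ¬S)

R ↑ P = T ↑ T = F
(R ↑ P) ⊕ Q = F ⊕ F = F
¬S = ¬T = F
U ↑ ¬S = T ↑ F = T
¬(U ↑ ¬S) = ¬T = F
¬S = ¬T = F
¬(U ↑ ¬S) ↔ ¬S = F ↔ F = T
((R ↑ P) ⊕ Q) ↔ (¬(U ↑ ¬S) ↔ ¬S) = F ↔ T = F
Hence S2 is false.

S3: This is (P ⊕ Q) ↓ ((S → ¬R) → (¬U ↔ Q)).

P ⊕ Q = T ⊕ F = T
¬R = ¬T = F
S → ¬R = T → F = F
¬U = ¬T = F
¬U ↔ Q = F ↔ F = T
(S → ¬R) → (¬U ↔ Q) = F → T = T
(P ⊕ Q) ↓ ((S → ¬R) → (¬U ↔ Q)) = T ↓ T = F
Thus S3 is false.

0 of the 3 statements are true (none).

0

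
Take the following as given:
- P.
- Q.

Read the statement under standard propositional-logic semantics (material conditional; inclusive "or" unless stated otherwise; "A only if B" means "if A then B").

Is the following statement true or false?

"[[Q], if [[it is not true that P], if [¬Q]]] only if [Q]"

true

Formalization: ((¬Q → ¬P) → Q) → Q

¬Q = ¬T = F
¬P = ¬T = F
¬Q → ¬P = F → F = T
(¬Q → ¬P) → Q = T → T = T
((¬Q → ¬P) → Q) → Q = T → T = T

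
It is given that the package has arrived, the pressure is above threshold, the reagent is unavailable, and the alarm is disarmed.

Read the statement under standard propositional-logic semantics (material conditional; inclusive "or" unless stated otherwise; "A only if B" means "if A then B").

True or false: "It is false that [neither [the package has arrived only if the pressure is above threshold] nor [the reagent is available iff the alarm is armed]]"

True.

Let L = "the package has arrived" (T), H = "the pressure is above threshold" (T), M = "the reagent is available" (F), V = "the alarm is armed" (F).
In symbols: ¬((L → H) ↓ (M ↔ V))

L → H = T → T = T
M ↔ V = F ↔ F = T
(L → H) ↓ (M ↔ V) = T ↓ T = F
¬((L → H) ↓ (M ↔ V)) = ¬F = T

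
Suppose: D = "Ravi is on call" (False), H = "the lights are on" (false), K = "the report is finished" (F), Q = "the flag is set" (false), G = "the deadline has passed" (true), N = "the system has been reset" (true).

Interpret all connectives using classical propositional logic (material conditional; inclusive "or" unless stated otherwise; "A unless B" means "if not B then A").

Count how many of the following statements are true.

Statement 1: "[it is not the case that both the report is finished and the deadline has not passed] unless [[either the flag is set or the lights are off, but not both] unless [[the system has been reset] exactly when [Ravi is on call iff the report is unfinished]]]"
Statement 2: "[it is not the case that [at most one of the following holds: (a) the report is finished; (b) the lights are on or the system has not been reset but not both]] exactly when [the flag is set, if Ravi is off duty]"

Statement 1: Parsed as (K nand ~G) | ((Q xor ~H) | (N <-> (D <-> ~K)))

~G = ~T = F
K nand ~G = F nand F = T
~H = ~F = T
Q xor ~H = F xor T = T
~K = ~F = T
D <-> ~K = F <-> T = F
N <-> (D <-> ~K) = T <-> F = F
(Q xor ~H) | (N <-> (D <-> ~K)) = T | F = T
(K nand ~G) | ((Q xor ~H) | (N <-> (D <-> ~K))) = T | T = T
Hence Statement 1 is true.

Statement 2: Formalization: ~(K nand (H xor ~N)) <-> (~D -> Q)

~N = ~T = F
H xor ~N = F xor F = F
K nand (H xor ~N) = F nand F = T
~(K nand (H xor ~N)) = ~T = F
~D = ~F = T
~D -> Q = T -> F = F
~(K nand (H xor ~N)) <-> (~D -> Q) = F <-> F = T
Hence Statement 2 is true.

2 of the 2 statements are true (Statement 1, Statement 2).

2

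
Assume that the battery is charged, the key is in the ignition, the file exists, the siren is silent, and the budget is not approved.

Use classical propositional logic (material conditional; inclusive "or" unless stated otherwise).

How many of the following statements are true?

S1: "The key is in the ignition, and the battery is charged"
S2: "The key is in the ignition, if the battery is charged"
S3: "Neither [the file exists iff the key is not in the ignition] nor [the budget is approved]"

3

Let R = "the key is in the ignition" (True), P = "the battery is charged" (True), V = "the file exists" (True), S = "the budget is approved" (False).

S1: Formalization: R and P

R and P = True and True = True
So S1 is true.

S2: This is P -> R.

P -> R = True -> True = True
Hence S2 is true.

S3: In symbols: (V iff not R) nor S

not R = not True = False
V iff not R = True iff False = False
(V iff not R) nor S = False nor False = True
Thus S3 is true.

True statements: 3.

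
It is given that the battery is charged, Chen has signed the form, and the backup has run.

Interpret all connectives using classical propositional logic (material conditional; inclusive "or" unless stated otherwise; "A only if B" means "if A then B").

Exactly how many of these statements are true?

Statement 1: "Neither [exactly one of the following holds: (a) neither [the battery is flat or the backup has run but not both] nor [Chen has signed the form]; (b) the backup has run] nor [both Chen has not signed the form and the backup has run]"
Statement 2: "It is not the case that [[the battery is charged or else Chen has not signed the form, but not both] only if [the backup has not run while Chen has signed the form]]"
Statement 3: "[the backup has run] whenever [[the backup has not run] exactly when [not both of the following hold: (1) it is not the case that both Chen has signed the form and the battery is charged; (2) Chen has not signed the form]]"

Let W = "the battery is charged" (True), L = "the backup has run" (True), K = "Chen has signed the form" (True).

Statement 1: Formalization: (((not W xor L) nor K) xor L) nor (not K and L)

not W = not True = False
not W xor L = False xor True = True
(not W xor L) nor K = True nor True = False
((not W xor L) nor K) xor L = False xor True = True
not K = not True = False
not K and L = False and True = False
(((not W xor L) nor K) xor L) nor (not K and L) = True nor False = False
So Statement 1 is false.

Statement 2: Parsed as not ((W xor not K) -> (not L and K))

not K = not True = False
W xor not K = True xor False = True
not L = not True = False
not L and K = False and True = False
(W xor not K) -> (not L and K) = True -> False = False
not ((W xor not K) -> (not L and K)) = not False = True
So Statement 2 is true.

Statement 3: In symbols: (not L iff ((K nand W) nand not K)) -> L

not L = not True = False
K nand W = True nand True = False
not K = not True = False
(K nand W) nand not K = False nand False = True
not L iff ((K nand W) nand not K) = False iff True = False
(not L iff ((K nand W) nand not K)) -> L = False -> True = True
Hence Statement 3 is true.

2 of the 3 statements are true.

2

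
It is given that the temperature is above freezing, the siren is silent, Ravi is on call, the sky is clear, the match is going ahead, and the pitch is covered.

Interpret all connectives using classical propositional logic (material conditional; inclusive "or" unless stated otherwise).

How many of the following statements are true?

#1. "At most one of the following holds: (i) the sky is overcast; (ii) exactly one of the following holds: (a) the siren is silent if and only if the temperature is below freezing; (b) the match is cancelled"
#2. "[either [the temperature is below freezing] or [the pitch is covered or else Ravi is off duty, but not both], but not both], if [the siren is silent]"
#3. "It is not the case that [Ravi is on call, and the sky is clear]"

Let N = "the sky is overcast" (F), G = "the siren is sounding" (F), S = "the temperature is below freezing" (F), R = "the match is cancelled" (F), M = "the pitch is covered" (T), H = "Ravi is on call" (T).

#1: This is N nand ((~G <-> S) xor R).

~G = ~F = T
~G <-> S = T <-> F = F
(~G <-> S) xor R = F xor F = F
N nand ((~G <-> S) xor R) = F nand F = T
So #1 is true.

#2: Formalization: ~G -> (S xor (M xor ~H))

~G = ~F = T
~H = ~T = F
M xor ~H = T xor F = T
S xor (M xor ~H) = F xor T = T
~G -> (S xor (M xor ~H)) = T -> T = T
So #2 is true.

#3: In symbols: ~(H & ~N)

~N = ~F = T
H & ~N = T & T = T
~(H & ~N) = ~T = F
So #3 is false.

Count: 2.

2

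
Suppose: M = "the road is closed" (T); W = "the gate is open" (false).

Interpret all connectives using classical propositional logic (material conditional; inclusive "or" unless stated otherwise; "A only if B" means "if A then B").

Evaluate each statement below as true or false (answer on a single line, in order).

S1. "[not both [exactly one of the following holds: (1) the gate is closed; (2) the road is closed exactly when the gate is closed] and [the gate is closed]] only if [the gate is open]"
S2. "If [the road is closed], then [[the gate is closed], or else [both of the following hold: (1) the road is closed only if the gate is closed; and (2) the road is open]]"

S1 F; S2 T

S1: Formalization: ((¬W ⊕ (M ↔ ¬W)) ↑ ¬W) → W

¬W = ¬F = T
¬W = ¬F = T
M ↔ ¬W = T ↔ T = T
¬W ⊕ (M ↔ ¬W) = T ⊕ T = F
¬W = ¬F = T
(¬W ⊕ (M ↔ ¬W)) ↑ ¬W = F ↑ T = T
((¬W ⊕ (M ↔ ¬W)) ↑ ¬W) → W = T → F = F
Thus S1 is false.

S2: Parsed as M → (¬W ∨ ((M → ¬W) ∧ ¬M))

¬W = ¬F = T
¬W = ¬F = T
M → ¬W = T → T = T
¬M = ¬T = F
(M → ¬W) ∧ ¬M = T ∧ F = F
¬W ∨ ((M → ¬W) ∧ ¬M) = T ∨ F = T
M → (¬W ∨ ((M → ¬W) ∧ ¬M)) = T → T = T
Thus S2 is true.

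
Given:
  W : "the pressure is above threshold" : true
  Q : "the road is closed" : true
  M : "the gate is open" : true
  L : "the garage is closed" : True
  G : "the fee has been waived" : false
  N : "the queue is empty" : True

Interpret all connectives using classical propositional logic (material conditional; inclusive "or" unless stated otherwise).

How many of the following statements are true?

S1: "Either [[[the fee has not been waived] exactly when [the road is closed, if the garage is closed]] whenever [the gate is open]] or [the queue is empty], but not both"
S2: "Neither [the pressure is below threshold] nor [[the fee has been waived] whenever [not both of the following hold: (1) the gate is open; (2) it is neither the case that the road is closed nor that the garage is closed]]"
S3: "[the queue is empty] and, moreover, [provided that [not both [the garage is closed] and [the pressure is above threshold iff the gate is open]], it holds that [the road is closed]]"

2

S1: This is (M -> (~G <-> (L -> Q))) xor N.

~G = ~F = T
L -> Q = T -> T = T
~G <-> (L -> Q) = T <-> T = T
M -> (~G <-> (L -> Q)) = T -> T = T
(M -> (~G <-> (L -> Q))) xor N = T xor T = F
So S1 is false.

S2: Parsed as ~W nor ((M nand (Q nor L)) -> G)

~W = ~T = F
Q nor L = T nor T = F
M nand (Q nor L) = T nand F = T
(M nand (Q nor L)) -> G = T -> F = F
~W nor ((M nand (Q nor L)) -> G) = F nor F = T
Thus S2 is true.

S3: Formalization: N & ((L nand (W <-> M)) -> Q)

W <-> M = T <-> T = T
L nand (W <-> M) = T nand T = F
(L nand (W <-> M)) -> Q = F -> T = T
N & ((L nand (W <-> M)) -> Q) = T & T = T
So S3 is true.

True statements: 2 (S2, S3).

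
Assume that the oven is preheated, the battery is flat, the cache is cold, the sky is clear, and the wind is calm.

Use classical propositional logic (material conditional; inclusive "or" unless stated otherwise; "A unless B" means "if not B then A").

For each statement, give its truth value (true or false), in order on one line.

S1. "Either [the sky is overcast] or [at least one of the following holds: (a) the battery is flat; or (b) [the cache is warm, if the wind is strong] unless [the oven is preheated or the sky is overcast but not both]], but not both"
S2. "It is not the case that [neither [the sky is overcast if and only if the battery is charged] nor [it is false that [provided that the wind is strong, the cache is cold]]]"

Let S = "the sky is overcast" (F), Q = "the battery is charged" (F), U = "the wind is strong" (F), R = "the cache is warm" (F), P = "the oven is preheated" (T).

S1: Formalization: S xor (~Q | ((U -> R) | (P xor S)))

~Q = ~F = T
U -> R = F -> F = T
P xor S = T xor F = T
(U -> R) | (P xor S) = T | T = T
~Q | ((U -> R) | (P xor S)) = T | T = T
S xor (~Q | ((U -> R) | (P xor S))) = F xor T = T
Thus S1 is true.

S2: Parsed as ~((S <-> Q) nor ~(U -> ~R))

S <-> Q = F <-> F = T
~R = ~F = T
U -> ~R = F -> T = T
~(U -> ~R) = ~T = F
(S <-> Q) nor ~(U -> ~R) = T nor F = F
~((S <-> Q) nor ~(U -> ~R)) = ~F = T
Hence S2 is true.

S1 True; S2 True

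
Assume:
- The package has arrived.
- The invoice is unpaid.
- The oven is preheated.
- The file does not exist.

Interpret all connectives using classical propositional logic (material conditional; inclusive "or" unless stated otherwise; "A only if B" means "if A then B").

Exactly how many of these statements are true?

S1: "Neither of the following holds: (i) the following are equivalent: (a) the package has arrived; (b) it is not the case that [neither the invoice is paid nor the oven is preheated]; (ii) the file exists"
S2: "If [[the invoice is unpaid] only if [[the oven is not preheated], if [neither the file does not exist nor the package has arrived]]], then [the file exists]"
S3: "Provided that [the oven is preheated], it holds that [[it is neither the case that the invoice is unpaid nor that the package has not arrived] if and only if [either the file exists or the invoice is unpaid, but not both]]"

0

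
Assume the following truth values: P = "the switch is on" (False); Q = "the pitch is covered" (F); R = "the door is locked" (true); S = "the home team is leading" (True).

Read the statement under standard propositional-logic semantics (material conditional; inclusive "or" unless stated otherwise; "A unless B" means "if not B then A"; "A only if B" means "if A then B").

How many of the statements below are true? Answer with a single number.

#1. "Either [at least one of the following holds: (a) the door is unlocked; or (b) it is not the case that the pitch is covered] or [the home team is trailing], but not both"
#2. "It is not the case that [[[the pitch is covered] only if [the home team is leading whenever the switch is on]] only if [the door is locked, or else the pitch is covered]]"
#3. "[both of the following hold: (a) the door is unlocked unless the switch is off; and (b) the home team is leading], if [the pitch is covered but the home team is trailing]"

2

#1: Parsed as (¬R ∨ ¬Q) ⊕ ¬S

¬R = ¬T = F
¬Q = ¬F = T
¬R ∨ ¬Q = F ∨ T = T
¬S = ¬T = F
(¬R ∨ ¬Q) ⊕ ¬S = T ⊕ F = T
So #1 is true.

#2: Parsed as ¬((Q → (P → S)) → (R ∨ Q))

P → S = F → T = T
Q → (P → S) = F → T = T
R ∨ Q = T ∨ F = T
(Q → (P → S)) → (R ∨ Q) = T → T = T
¬((Q → (P → S)) → (R ∨ Q)) = ¬T = F
Hence #2 is false.

#3: This is (Q ∧ ¬S) → ((¬R ∨ ¬P) ∧ S).

¬S = ¬T = F
Q ∧ ¬S = F ∧ F = F
¬R = ¬T = F
¬P = ¬F = T
¬R ∨ ¬P = F ∨ T = T
(¬R ∨ ¬P) ∧ S = T ∧ T = T
(Q ∧ ¬S) → ((¬R ∨ ¬P) ∧ S) = F → T = T
So #3 is true.

True statements: 2.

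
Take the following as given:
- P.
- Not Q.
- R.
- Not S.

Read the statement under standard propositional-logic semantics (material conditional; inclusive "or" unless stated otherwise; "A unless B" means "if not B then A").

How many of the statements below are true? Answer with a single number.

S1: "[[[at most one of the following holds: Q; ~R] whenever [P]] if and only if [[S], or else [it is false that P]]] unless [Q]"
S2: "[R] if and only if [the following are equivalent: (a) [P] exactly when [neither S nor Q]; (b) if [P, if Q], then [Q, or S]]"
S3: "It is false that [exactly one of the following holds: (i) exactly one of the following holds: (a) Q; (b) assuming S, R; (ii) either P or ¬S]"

S1: Formalization: ((P → (Q ↑ ¬R)) ↔ (S ∨ ¬P)) ∨ Q

¬R = ¬T = F
Q ↑ ¬R = F ↑ F = T
P → (Q ↑ ¬R) = T → T = T
¬P = ¬T = F
S ∨ ¬P = F ∨ F = F
(P → (Q ↑ ¬R)) ↔ (S ∨ ¬P) = T ↔ F = F
((P → (Q ↑ ¬R)) ↔ (S ∨ ¬P)) ∨ Q = F ∨ F = F
Thus S1 is false.

S2: This is R ↔ ((P ↔ (S ↓ Q)) ↔ ((Q → P) → (Q ∨ S))).

S ↓ Q = F ↓ F = T
P ↔ (S ↓ Q) = T ↔ T = T
Q → P = F → T = T
Q ∨ S = F ∨ F = F
(Q → P) → (Q ∨ S) = T → F = F
(P ↔ (S ↓ Q)) ↔ ((Q → P) → (Q ∨ S)) = T ↔ F = F
R ↔ ((P ↔ (S ↓ Q)) ↔ ((Q → P) → (Q ∨ S))) = T ↔ F = F
Thus S2 is false.

S3: Formalization: ¬((Q ⊕ (S → R)) ⊕ (P ∨ ¬S))

S → R = F → T = T
Q ⊕ (S → R) = F ⊕ T = T
¬S = ¬F = T
P ∨ ¬S = T ∨ T = T
(Q ⊕ (S → R)) ⊕ (P ∨ ¬S) = T ⊕ T = F
¬((Q ⊕ (S → R)) ⊕ (P ∨ ¬S)) = ¬F = T
Hence S3 is true.

Count: 1.

1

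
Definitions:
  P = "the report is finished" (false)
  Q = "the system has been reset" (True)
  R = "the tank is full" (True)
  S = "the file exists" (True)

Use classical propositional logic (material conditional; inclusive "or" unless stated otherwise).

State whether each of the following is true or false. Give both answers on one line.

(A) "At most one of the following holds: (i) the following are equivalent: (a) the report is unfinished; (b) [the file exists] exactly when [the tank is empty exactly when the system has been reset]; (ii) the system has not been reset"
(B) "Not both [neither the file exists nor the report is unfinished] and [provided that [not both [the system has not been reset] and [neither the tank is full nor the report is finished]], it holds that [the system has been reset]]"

(A) true; (B) true

(A): This is (¬P ↔ (S ↔ (¬R ↔ Q))) ↑ ¬Q.

¬P = ¬F = T
¬R = ¬T = F
¬R ↔ Q = F ↔ T = F
S ↔ (¬R ↔ Q) = T ↔ F = F
¬P ↔ (S ↔ (¬R ↔ Q)) = T ↔ F = F
¬Q = ¬T = F
(¬P ↔ (S ↔ (¬R ↔ Q))) ↑ ¬Q = F ↑ F = T
So (A) is true.

(B): Formalization: (S ↓ ¬P) ↑ ((¬Q ↑ (R ↓ P)) → Q)

¬P = ¬F = T
S ↓ ¬P = T ↓ T = F
¬Q = ¬T = F
R ↓ P = T ↓ F = F
¬Q ↑ (R ↓ P) = F ↑ F = T
(¬Q ↑ (R ↓ P)) → Q = T → T = T
(S ↓ ¬P) ↑ ((¬Q ↑ (R ↓ P)) → Q) = F ↑ T = T
So (B) is true.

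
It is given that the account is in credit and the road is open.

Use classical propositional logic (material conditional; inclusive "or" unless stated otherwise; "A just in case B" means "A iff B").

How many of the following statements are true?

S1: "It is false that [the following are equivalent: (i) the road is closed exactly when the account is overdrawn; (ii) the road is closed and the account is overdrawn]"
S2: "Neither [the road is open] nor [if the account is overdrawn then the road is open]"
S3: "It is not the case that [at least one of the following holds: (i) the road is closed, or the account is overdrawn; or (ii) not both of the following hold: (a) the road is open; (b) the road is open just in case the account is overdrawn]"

Let Q = "the road is closed" (False), P = "the account is overdrawn" (False).

S1: In symbols: not ((Q iff P) iff (Q and P))

Q iff P = False iff False = True
Q and P = False and False = False
(Q iff P) iff (Q and P) = True iff False = False
not ((Q iff P) iff (Q and P)) = not False = True
So S1 is true.

S2: This is not Q nor (P -> not Q).

not Q = not False = True
not Q = not False = True
P -> not Q = False -> True = True
not Q nor (P -> not Q) = True nor True = False
Thus S2 is false.

S3: This is not ((Q or P) or (not Q nand (not Q iff P))).

Q or P = False or False = False
not Q = not False = True
not Q = not False = True
not Q iff P = True iff False = False
not Q nand (not Q iff P) = True nand False = True
(Q or P) or (not Q nand (not Q iff P)) = False or True = True
not ((Q or P) or (not Q nand (not Q iff P))) = not True = False
So S3 is false.

1 of the 3 statements is true.

1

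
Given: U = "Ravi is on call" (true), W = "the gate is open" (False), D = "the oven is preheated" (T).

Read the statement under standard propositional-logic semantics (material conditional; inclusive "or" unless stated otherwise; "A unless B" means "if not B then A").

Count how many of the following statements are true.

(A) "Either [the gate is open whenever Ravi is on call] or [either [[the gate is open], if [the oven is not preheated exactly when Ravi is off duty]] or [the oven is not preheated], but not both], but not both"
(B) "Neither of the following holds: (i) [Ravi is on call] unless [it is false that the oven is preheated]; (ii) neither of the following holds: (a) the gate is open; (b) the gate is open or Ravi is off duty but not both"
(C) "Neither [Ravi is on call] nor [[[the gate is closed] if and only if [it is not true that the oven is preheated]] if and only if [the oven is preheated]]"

0

(A): In symbols: (U → W) ⊕ (((¬D ↔ ¬U) → W) ⊕ ¬D)

U → W = T → F = F
¬D = ¬T = F
¬U = ¬T = F
¬D ↔ ¬U = F ↔ F = T
(¬D ↔ ¬U) → W = T → F = F
¬D = ¬T = F
((¬D ↔ ¬U) → W) ⊕ ¬D = F ⊕ F = F
(U → W) ⊕ (((¬D ↔ ¬U) → W) ⊕ ¬D) = F ⊕ F = F
So (A) is false.

(B): This is (U ∨ ¬D) ↓ (W ↓ (W ⊕ ¬U)).

¬D = ¬T = F
U ∨ ¬D = T ∨ F = T
¬U = ¬T = F
W ⊕ ¬U = F ⊕ F = F
W ↓ (W ⊕ ¬U) = F ↓ F = T
(U ∨ ¬D) ↓ (W ↓ (W ⊕ ¬U)) = T ↓ T = F
So (B) is false.

(C): In symbols: U ↓ ((¬W ↔ ¬D) ↔ D)

¬W = ¬F = T
¬D = ¬T = F
¬W ↔ ¬D = T ↔ F = F
(¬W ↔ ¬D) ↔ D = F ↔ T = F
U ↓ ((¬W ↔ ¬D) ↔ D) = T ↓ F = F
Thus (C) is false.

True statements: 0 (none).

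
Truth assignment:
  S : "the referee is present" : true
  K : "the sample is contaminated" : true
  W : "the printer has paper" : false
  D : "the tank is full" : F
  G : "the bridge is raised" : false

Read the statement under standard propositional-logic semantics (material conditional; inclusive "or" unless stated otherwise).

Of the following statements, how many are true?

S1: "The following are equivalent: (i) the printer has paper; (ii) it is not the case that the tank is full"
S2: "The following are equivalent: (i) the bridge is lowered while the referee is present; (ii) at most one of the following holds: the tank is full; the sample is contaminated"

1

S1: Parsed as W ↔ ¬D

¬D = ¬F = T
W ↔ ¬D = F ↔ T = F
Hence S1 is false.

S2: This is (¬G ∧ S) ↔ (D ↑ K).

¬G = ¬F = T
¬G ∧ S = T ∧ T = T
D ↑ K = F ↑ T = T
(¬G ∧ S) ↔ (D ↑ K) = T ↔ T = T
So S2 is true.

1 of the 2 statements is true (S2).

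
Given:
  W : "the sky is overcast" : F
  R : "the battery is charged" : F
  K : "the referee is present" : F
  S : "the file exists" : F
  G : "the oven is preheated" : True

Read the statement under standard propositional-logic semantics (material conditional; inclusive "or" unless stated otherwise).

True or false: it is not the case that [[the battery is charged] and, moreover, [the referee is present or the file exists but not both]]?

Formalization: ~(R & (K xor S))

K xor S = F xor F = F
R & (K xor S) = F & F = F
~(R & (K xor S)) = ~F = T

true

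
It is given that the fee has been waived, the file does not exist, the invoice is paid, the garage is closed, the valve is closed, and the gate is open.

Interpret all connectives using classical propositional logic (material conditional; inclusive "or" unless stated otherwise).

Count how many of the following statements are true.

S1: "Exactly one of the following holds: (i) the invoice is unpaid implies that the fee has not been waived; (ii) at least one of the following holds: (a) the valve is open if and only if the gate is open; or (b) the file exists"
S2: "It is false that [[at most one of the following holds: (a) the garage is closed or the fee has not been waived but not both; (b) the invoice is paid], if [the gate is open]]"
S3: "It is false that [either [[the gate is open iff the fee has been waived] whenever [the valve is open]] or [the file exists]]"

Let R = "the invoice is paid" (T), P = "the fee has been waived" (T), U = "the valve is open" (F), V = "the gate is open" (T), Q = "the file exists" (F), S = "the garage is closed" (T).

S1: In symbols: (~R -> ~P) xor ((U <-> V) | Q)

~R = ~T = F
~P = ~T = F
~R -> ~P = F -> F = T
U <-> V = F <-> T = F
(U <-> V) | Q = F | F = F
(~R -> ~P) xor ((U <-> V) | Q) = T xor F = T
So S1 is true.

S2: Parsed as ~(V -> ((S xor ~P) nand R))

~P = ~T = F
S xor ~P = T xor F = T
(S xor ~P) nand R = T nand T = F
V -> ((S xor ~P) nand R) = T -> F = F
~(V -> ((S xor ~P) nand R)) = ~F = T
Hence S2 is true.

S3: Parsed as ~((U -> (V <-> P)) | Q)

V <-> P = T <-> T = T
U -> (V <-> P) = F -> T = T
(U -> (V <-> P)) | Q = T | F = T
~((U -> (V <-> P)) | Q) = ~T = F
Thus S3 is false.

2 of the 3 statements are true (S1, S2).

2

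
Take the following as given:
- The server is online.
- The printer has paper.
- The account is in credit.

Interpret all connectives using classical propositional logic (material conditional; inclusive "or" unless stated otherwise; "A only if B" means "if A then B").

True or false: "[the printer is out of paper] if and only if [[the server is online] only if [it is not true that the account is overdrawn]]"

false

Let Q = "the printer has paper" (T), P = "the server is online" (T), R = "the account is overdrawn" (F).
In symbols: ¬Q ↔ (P → ¬R)

¬Q = ¬T = F
¬R = ¬F = T
P → ¬R = T → T = T
¬Q ↔ (P → ¬R) = F ↔ T = F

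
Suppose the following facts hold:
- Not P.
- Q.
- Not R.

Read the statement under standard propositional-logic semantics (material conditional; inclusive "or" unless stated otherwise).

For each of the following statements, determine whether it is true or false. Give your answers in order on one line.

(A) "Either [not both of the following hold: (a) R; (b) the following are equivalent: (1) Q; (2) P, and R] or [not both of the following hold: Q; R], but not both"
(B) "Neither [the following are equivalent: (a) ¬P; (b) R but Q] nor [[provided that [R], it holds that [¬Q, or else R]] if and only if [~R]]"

(A) false / (B) false

(A): Formalization: (R nand (Q <-> (P & R))) xor (Q nand R)

P & R = F & F = F
Q <-> (P & R) = T <-> F = F
R nand (Q <-> (P & R)) = F nand F = T
Q nand R = T nand F = T
(R nand (Q <-> (P & R))) xor (Q nand R) = T xor T = F
So (A) is false.

(B): In symbols: (~P <-> (R & Q)) nor ((R -> (~Q | R)) <-> ~R)

~P = ~F = T
R & Q = F & T = F
~P <-> (R & Q) = T <-> F = F
~Q = ~T = F
~Q | R = F | F = F
R -> (~Q | R) = F -> F = T
~R = ~F = T
(R -> (~Q | R)) <-> ~R = T <-> T = T
(~P <-> (R & Q)) nor ((R -> (~Q | R)) <-> ~R) = F nor T = F
So (B) is false.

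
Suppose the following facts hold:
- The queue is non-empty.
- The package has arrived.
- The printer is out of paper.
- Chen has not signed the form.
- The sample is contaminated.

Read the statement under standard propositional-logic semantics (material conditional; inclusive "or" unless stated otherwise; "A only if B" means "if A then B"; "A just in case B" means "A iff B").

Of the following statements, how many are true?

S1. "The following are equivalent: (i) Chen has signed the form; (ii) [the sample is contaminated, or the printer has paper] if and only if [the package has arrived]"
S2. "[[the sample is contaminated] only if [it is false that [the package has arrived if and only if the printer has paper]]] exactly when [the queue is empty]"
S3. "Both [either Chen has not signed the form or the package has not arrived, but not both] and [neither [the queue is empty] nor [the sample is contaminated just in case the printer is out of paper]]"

0

Let R = "Chen has signed the form" (F), S = "the sample is contaminated" (T), N = "the printer has paper" (F), G = "the package has arrived" (T), M = "the queue is empty" (F).

S1: Formalization: R ↔ ((S ∨ N) ↔ G)

S ∨ N = T ∨ F = T
(S ∨ N) ↔ G = T ↔ T = T
R ↔ ((S ∨ N) ↔ G) = F ↔ T = F
Hence S1 is false.

S2: Parsed as (S → ¬(G ↔ N)) ↔ M

G ↔ N = T ↔ F = F
¬(G ↔ N) = ¬F = T
S → ¬(G ↔ N) = T → T = T
(S → ¬(G ↔ N)) ↔ M = T ↔ F = F
Thus S2 is false.

S3: Parsed as (¬R ⊕ ¬G) ∧ (M ↓ (S ↔ ¬N))

¬R = ¬F = T
¬G = ¬T = F
¬R ⊕ ¬G = T ⊕ F = T
¬N = ¬F = T
S ↔ ¬N = T ↔ T = T
M ↓ (S ↔ ¬N) = F ↓ T = F
(¬R ⊕ ¬G) ∧ (M ↓ (S ↔ ¬N)) = T ∧ F = F
Hence S3 is false.

Count: 0.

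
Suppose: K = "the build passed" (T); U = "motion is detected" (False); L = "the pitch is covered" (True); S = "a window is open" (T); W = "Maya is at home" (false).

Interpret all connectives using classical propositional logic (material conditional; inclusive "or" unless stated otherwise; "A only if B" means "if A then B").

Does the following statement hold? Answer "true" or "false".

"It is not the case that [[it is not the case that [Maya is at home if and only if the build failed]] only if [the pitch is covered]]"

In symbols: ~(~(W <-> ~K) -> L)

~K = ~T = F
W <-> ~K = F <-> F = T
~(W <-> ~K) = ~T = F
~(W <-> ~K) -> L = F -> T = T
~(~(W <-> ~K) -> L) = ~T = F

False.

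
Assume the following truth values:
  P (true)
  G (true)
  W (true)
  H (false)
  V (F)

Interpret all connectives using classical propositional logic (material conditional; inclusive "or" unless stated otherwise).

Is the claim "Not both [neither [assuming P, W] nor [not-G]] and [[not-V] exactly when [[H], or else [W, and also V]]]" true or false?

The statement is true.

Formalization: ((P -> W) nor ~G) nand (~V <-> (H | (W & V)))

P -> W = T -> T = T
~G = ~T = F
(P -> W) nor ~G = T nor F = F
~V = ~F = T
W & V = T & F = F
H | (W & V) = F | F = F
~V <-> (H | (W & V)) = T <-> F = F
((P -> W) nor ~G) nand (~V <-> (H | (W & V))) = F nand F = T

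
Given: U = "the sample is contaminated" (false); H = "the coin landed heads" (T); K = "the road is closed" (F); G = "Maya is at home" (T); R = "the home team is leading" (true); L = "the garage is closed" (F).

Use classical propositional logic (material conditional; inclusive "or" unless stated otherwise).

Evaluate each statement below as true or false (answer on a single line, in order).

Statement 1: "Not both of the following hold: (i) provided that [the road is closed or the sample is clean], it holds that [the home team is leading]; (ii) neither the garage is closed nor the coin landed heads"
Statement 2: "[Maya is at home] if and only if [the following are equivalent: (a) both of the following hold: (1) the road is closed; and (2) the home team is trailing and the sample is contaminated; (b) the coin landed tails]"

Statement 1: Parsed as ((K ∨ ¬U) → R) ↑ (L ↓ H)

¬U = ¬F = T
K ∨ ¬U = F ∨ T = T
(K ∨ ¬U) → R = T → T = T
L ↓ H = F ↓ T = F
((K ∨ ¬U) → R) ↑ (L ↓ H) = T ↑ F = T
Hence Statement 1 is true.

Statement 2: This is G ↔ ((K ∧ (¬R ∧ U)) ↔ ¬H).

¬R = ¬T = F
¬R ∧ U = F ∧ F = F
K ∧ (¬R ∧ U) = F ∧ F = F
¬H = ¬T = F
(K ∧ (¬R ∧ U)) ↔ ¬H = F ↔ F = T
G ↔ ((K ∧ (¬R ∧ U)) ↔ ¬H) = T ↔ T = T
Thus Statement 2 is true.

Statement 1 true, Statement 2 true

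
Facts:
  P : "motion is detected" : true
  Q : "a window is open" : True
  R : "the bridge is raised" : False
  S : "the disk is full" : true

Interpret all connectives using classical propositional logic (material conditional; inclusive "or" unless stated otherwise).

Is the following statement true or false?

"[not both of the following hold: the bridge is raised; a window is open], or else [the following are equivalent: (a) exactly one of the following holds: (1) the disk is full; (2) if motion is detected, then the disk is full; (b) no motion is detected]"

true

Formalization: (R nand Q) | ((S xor (P -> S)) <-> ~P)

R nand Q = F nand T = T
P -> S = T -> T = T
S xor (P -> S) = T xor T = F
~P = ~T = F
(S xor (P -> S)) <-> ~P = F <-> F = T
(R nand Q) | ((S xor (P -> S)) <-> ~P) = T | T = T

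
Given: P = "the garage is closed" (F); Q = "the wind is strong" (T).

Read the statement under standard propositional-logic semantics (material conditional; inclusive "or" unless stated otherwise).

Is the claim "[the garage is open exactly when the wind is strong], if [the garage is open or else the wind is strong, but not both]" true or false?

True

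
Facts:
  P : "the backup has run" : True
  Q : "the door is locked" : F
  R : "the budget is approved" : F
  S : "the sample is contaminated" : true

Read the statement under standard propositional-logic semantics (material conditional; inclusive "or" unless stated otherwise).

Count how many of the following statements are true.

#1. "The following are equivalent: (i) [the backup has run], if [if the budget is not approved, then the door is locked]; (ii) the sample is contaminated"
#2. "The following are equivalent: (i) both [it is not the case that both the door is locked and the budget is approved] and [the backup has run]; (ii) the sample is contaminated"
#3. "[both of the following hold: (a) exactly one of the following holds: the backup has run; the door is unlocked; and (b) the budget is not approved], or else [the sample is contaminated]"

3

#1: This is ((¬R → Q) → P) ↔ S.

¬R = ¬F = T
¬R → Q = T → F = F
(¬R → Q) → P = F → T = T
((¬R → Q) → P) ↔ S = T ↔ T = T
Hence #1 is true.

#2: Formalization: ((Q ↑ R) ∧ P) ↔ S

Q ↑ R = F ↑ F = T
(Q ↑ R) ∧ P = T ∧ T = T
((Q ↑ R) ∧ P) ↔ S = T ↔ T = T
Thus #2 is true.

#3: This is ((P ⊕ ¬Q) ∧ ¬R) ∨ S.

¬Q = ¬F = T
P ⊕ ¬Q = T ⊕ T = F
¬R = ¬F = T
(P ⊕ ¬Q) ∧ ¬R = F ∧ T = F
((P ⊕ ¬Q) ∧ ¬R) ∨ S = F ∨ T = T
Thus #3 is true.

True statements: 3 (#1, #2, #3).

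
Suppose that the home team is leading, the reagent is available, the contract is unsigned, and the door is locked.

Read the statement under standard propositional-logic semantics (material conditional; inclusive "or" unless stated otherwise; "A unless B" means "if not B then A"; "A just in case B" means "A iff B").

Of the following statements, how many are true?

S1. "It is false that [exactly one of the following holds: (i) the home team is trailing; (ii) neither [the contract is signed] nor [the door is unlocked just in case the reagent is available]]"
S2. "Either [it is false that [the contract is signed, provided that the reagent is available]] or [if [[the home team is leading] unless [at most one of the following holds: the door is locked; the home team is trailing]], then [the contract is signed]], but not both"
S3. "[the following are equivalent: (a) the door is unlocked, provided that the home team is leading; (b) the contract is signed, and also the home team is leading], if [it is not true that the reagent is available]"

Let D = "the home team is leading" (T), H = "the contract is signed" (F), R = "the door is locked" (T), V = "the reagent is available" (T).

S1: Formalization: ~(~D xor (H nor (~R <-> V)))

~D = ~T = F
~R = ~T = F
~R <-> V = F <-> T = F
H nor (~R <-> V) = F nor F = T
~D xor (H nor (~R <-> V)) = F xor T = T
~(~D xor (H nor (~R <-> V))) = ~T = F
Hence S1 is false.

S2: Parsed as ~(V -> H) xor ((D | (R nand ~D)) -> H)

V -> H = T -> F = F
~(V -> H) = ~F = T
~D = ~T = F
R nand ~D = T nand F = T
D | (R nand ~D) = T | T = T
(D | (R nand ~D)) -> H = T -> F = F
~(V -> H) xor ((D | (R nand ~D)) -> H) = T xor F = T
So S2 is true.

S3: This is ~V -> ((D -> ~R) <-> (H & D)).

~V = ~T = F
~R = ~T = F
D -> ~R = T -> F = F
H & D = F & T = F
(D -> ~R) <-> (H & D) = F <-> F = T
~V -> ((D -> ~R) <-> (H & D)) = F -> T = T
Thus S3 is true.

2 of the 3 statements are true.

2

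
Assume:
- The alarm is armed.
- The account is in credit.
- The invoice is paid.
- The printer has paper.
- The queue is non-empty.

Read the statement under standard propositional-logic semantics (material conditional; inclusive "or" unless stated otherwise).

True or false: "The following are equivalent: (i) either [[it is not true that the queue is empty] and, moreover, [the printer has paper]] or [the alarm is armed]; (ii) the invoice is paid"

true

Let U = "the queue is empty" (False), S = "the printer has paper" (True), P = "the alarm is armed" (True), R = "the invoice is paid" (True).
Parsed as ((not U and S) or P) iff R

not U = not False = True
not U and S = True and True = True
(not U and S) or P = True or True = True
((not U and S) or P) iff R = True iff True = True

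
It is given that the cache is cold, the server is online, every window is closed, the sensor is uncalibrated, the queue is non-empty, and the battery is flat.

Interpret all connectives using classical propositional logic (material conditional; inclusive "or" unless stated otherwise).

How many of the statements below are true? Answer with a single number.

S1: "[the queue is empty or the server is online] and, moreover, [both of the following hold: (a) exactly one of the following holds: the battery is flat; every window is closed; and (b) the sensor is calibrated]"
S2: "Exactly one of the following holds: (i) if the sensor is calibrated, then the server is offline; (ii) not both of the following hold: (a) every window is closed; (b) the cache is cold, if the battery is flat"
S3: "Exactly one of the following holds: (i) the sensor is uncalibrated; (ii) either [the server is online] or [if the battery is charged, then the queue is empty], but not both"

2

Let P = "the queue is empty" (False), N = "the server is online" (True), W = "the battery is charged" (False), R = "a window is open" (False), M = "the sensor is calibrated" (False), K = "the cache is warm" (False).

S1: This is (P or N) and ((not W xor not R) and M).

P or N = False or True = True
not W = not False = True
not R = not False = True
not W xor not R = True xor True = False
(not W xor not R) and M = False and False = False
(P or N) and ((not W xor not R) and M) = True and False = False
Thus S1 is false.

S2: This is (M -> not N) xor (not R nand (not W -> not K)).

not N = not True = False
M -> not N = False -> False = True
not R = not False = True
not W = not False = True
not K = not False = True
not W -> not K = True -> True = True
not R nand (not W -> not K) = True nand True = False
(M -> not N) xor (not R nand (not W -> not K)) = True xor False = True
Thus S2 is true.

S3: In symbols: not M xor (N xor (W -> P))

not M = not False = True
W -> P = False -> False = True
N xor (W -> P) = True xor True = False
not M xor (N xor (W -> P)) = True xor False = True
So S3 is true.

True statements: 2 (S2, S3).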